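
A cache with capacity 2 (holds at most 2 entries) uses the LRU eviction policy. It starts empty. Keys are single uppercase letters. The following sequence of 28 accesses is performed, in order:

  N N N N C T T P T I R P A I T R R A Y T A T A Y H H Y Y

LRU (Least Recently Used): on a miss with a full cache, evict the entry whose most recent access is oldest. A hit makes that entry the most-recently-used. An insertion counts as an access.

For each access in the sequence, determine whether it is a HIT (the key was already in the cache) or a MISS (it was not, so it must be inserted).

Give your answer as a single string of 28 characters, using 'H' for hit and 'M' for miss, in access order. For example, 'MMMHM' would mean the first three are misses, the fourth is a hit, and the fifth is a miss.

LRU simulation (capacity=2):
  1. access N: MISS. Cache (LRU->MRU): [N]
  2. access N: HIT. Cache (LRU->MRU): [N]
  3. access N: HIT. Cache (LRU->MRU): [N]
  4. access N: HIT. Cache (LRU->MRU): [N]
  5. access C: MISS. Cache (LRU->MRU): [N C]
  6. access T: MISS, evict N. Cache (LRU->MRU): [C T]
  7. access T: HIT. Cache (LRU->MRU): [C T]
  8. access P: MISS, evict C. Cache (LRU->MRU): [T P]
  9. access T: HIT. Cache (LRU->MRU): [P T]
  10. access I: MISS, evict P. Cache (LRU->MRU): [T I]
  11. access R: MISS, evict T. Cache (LRU->MRU): [I R]
  12. access P: MISS, evict I. Cache (LRU->MRU): [R P]
  13. access A: MISS, evict R. Cache (LRU->MRU): [P A]
  14. access I: MISS, evict P. Cache (LRU->MRU): [A I]
  15. access T: MISS, evict A. Cache (LRU->MRU): [I T]
  16. access R: MISS, evict I. Cache (LRU->MRU): [T R]
  17. access R: HIT. Cache (LRU->MRU): [T R]
  18. access A: MISS, evict T. Cache (LRU->MRU): [R A]
  19. access Y: MISS, evict R. Cache (LRU->MRU): [A Y]
  20. access T: MISS, evict A. Cache (LRU->MRU): [Y T]
  21. access A: MISS, evict Y. Cache (LRU->MRU): [T A]
  22. access T: HIT. Cache (LRU->MRU): [A T]
  23. access A: HIT. Cache (LRU->MRU): [T A]
  24. access Y: MISS, evict T. Cache (LRU->MRU): [A Y]
  25. access H: MISS, evict A. Cache (LRU->MRU): [Y H]
  26. access H: HIT. Cache (LRU->MRU): [Y H]
  27. access Y: HIT. Cache (LRU->MRU): [H Y]
  28. access Y: HIT. Cache (LRU->MRU): [H Y]
Total: 11 hits, 17 misses, 15 evictions

Answer: MHHHMMHMHMMMMMMMHMMMMHHMMHHH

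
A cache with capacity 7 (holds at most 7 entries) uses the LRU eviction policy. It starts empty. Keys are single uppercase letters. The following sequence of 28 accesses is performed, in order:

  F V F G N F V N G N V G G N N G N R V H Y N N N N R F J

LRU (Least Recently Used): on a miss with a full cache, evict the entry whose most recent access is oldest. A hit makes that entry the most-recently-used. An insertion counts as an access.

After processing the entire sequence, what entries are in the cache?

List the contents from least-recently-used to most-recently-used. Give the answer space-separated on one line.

Answer: V H Y N R F J

Derivation:
LRU simulation (capacity=7):
  1. access F: MISS. Cache (LRU->MRU): [F]
  2. access V: MISS. Cache (LRU->MRU): [F V]
  3. access F: HIT. Cache (LRU->MRU): [V F]
  4. access G: MISS. Cache (LRU->MRU): [V F G]
  5. access N: MISS. Cache (LRU->MRU): [V F G N]
  6. access F: HIT. Cache (LRU->MRU): [V G N F]
  7. access V: HIT. Cache (LRU->MRU): [G N F V]
  8. access N: HIT. Cache (LRU->MRU): [G F V N]
  9. access G: HIT. Cache (LRU->MRU): [F V N G]
  10. access N: HIT. Cache (LRU->MRU): [F V G N]
  11. access V: HIT. Cache (LRU->MRU): [F G N V]
  12. access G: HIT. Cache (LRU->MRU): [F N V G]
  13. access G: HIT. Cache (LRU->MRU): [F N V G]
  14. access N: HIT. Cache (LRU->MRU): [F V G N]
  15. access N: HIT. Cache (LRU->MRU): [F V G N]
  16. access G: HIT. Cache (LRU->MRU): [F V N G]
  17. access N: HIT. Cache (LRU->MRU): [F V G N]
  18. access R: MISS. Cache (LRU->MRU): [F V G N R]
  19. access V: HIT. Cache (LRU->MRU): [F G N R V]
  20. access H: MISS. Cache (LRU->MRU): [F G N R V H]
  21. access Y: MISS. Cache (LRU->MRU): [F G N R V H Y]
  22. access N: HIT. Cache (LRU->MRU): [F G R V H Y N]
  23. access N: HIT. Cache (LRU->MRU): [F G R V H Y N]
  24. access N: HIT. Cache (LRU->MRU): [F G R V H Y N]
  25. access N: HIT. Cache (LRU->MRU): [F G R V H Y N]
  26. access R: HIT. Cache (LRU->MRU): [F G V H Y N R]
  27. access F: HIT. Cache (LRU->MRU): [G V H Y N R F]
  28. access J: MISS, evict G. Cache (LRU->MRU): [V H Y N R F J]
Total: 20 hits, 8 misses, 1 evictions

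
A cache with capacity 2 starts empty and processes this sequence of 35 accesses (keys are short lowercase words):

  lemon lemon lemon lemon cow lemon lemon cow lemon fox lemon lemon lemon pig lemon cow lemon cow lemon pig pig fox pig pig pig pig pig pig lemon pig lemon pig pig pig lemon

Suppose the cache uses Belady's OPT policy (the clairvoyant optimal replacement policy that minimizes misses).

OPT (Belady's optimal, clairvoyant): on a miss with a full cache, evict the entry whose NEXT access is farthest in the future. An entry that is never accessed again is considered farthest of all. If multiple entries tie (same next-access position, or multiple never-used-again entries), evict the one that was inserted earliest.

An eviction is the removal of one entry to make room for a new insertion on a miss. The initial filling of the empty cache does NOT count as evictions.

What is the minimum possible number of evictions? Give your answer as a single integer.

Answer: 6

Derivation:
OPT (Belady) simulation (capacity=2):
  1. access lemon: MISS. Cache: [lemon]
  2. access lemon: HIT. Next use of lemon: step 3. Cache: [lemon]
  3. access lemon: HIT. Next use of lemon: step 4. Cache: [lemon]
  4. access lemon: HIT. Next use of lemon: step 6. Cache: [lemon]
  5. access cow: MISS. Cache: [lemon cow]
  6. access lemon: HIT. Next use of lemon: step 7. Cache: [lemon cow]
  7. access lemon: HIT. Next use of lemon: step 9. Cache: [lemon cow]
  8. access cow: HIT. Next use of cow: step 16. Cache: [lemon cow]
  9. access lemon: HIT. Next use of lemon: step 11. Cache: [lemon cow]
  10. access fox: MISS, evict cow (next use: step 16). Cache: [lemon fox]
  11. access lemon: HIT. Next use of lemon: step 12. Cache: [lemon fox]
  12. access lemon: HIT. Next use of lemon: step 13. Cache: [lemon fox]
  13. access lemon: HIT. Next use of lemon: step 15. Cache: [lemon fox]
  14. access pig: MISS, evict fox (next use: step 22). Cache: [lemon pig]
  15. access lemon: HIT. Next use of lemon: step 17. Cache: [lemon pig]
  16. access cow: MISS, evict pig (next use: step 20). Cache: [lemon cow]
  17. access lemon: HIT. Next use of lemon: step 19. Cache: [lemon cow]
  18. access cow: HIT. Next use of cow: never. Cache: [lemon cow]
  19. access lemon: HIT. Next use of lemon: step 29. Cache: [lemon cow]
  20. access pig: MISS, evict cow (next use: never). Cache: [lemon pig]
  21. access pig: HIT. Next use of pig: step 23. Cache: [lemon pig]
  22. access fox: MISS, evict lemon (next use: step 29). Cache: [pig fox]
  23. access pig: HIT. Next use of pig: step 24. Cache: [pig fox]
  24. access pig: HIT. Next use of pig: step 25. Cache: [pig fox]
  25. access pig: HIT. Next use of pig: step 26. Cache: [pig fox]
  26. access pig: HIT. Next use of pig: step 27. Cache: [pig fox]
  27. access pig: HIT. Next use of pig: step 28. Cache: [pig fox]
  28. access pig: HIT. Next use of pig: step 30. Cache: [pig fox]
  29. access lemon: MISS, evict fox (next use: never). Cache: [pig lemon]
  30. access pig: HIT. Next use of pig: step 32. Cache: [pig lemon]
  31. access lemon: HIT. Next use of lemon: step 35. Cache: [pig lemon]
  32. access pig: HIT. Next use of pig: step 33. Cache: [pig lemon]
  33. access pig: HIT. Next use of pig: step 34. Cache: [pig lemon]
  34. access pig: HIT. Next use of pig: never. Cache: [pig lemon]
  35. access lemon: HIT. Next use of lemon: never. Cache: [pig lemon]
Total: 27 hits, 8 misses, 6 evictions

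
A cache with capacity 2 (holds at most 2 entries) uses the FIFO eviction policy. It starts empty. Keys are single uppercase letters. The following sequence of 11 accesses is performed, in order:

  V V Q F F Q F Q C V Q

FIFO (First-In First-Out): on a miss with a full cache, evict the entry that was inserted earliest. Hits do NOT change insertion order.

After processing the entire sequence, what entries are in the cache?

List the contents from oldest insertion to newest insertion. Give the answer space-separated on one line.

FIFO simulation (capacity=2):
  1. access V: MISS. Cache (old->new): [V]
  2. access V: HIT. Cache (old->new): [V]
  3. access Q: MISS. Cache (old->new): [V Q]
  4. access F: MISS, evict V. Cache (old->new): [Q F]
  5. access F: HIT. Cache (old->new): [Q F]
  6. access Q: HIT. Cache (old->new): [Q F]
  7. access F: HIT. Cache (old->new): [Q F]
  8. access Q: HIT. Cache (old->new): [Q F]
  9. access C: MISS, evict Q. Cache (old->new): [F C]
  10. access V: MISS, evict F. Cache (old->new): [C V]
  11. access Q: MISS, evict C. Cache (old->new): [V Q]
Total: 5 hits, 6 misses, 4 evictions

Answer: V Q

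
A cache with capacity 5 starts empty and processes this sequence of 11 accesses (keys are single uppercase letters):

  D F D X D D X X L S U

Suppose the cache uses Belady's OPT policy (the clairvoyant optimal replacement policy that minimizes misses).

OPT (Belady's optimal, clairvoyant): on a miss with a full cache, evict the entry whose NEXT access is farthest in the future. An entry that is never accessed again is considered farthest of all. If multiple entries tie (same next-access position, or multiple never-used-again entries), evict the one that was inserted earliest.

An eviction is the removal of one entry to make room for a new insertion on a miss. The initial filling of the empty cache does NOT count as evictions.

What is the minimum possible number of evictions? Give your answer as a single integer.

Answer: 1

Derivation:
OPT (Belady) simulation (capacity=5):
  1. access D: MISS. Cache: [D]
  2. access F: MISS. Cache: [D F]
  3. access D: HIT. Next use of D: step 5. Cache: [D F]
  4. access X: MISS. Cache: [D F X]
  5. access D: HIT. Next use of D: step 6. Cache: [D F X]
  6. access D: HIT. Next use of D: never. Cache: [D F X]
  7. access X: HIT. Next use of X: step 8. Cache: [D F X]
  8. access X: HIT. Next use of X: never. Cache: [D F X]
  9. access L: MISS. Cache: [D F X L]
  10. access S: MISS. Cache: [D F X L S]
  11. access U: MISS, evict D (next use: never). Cache: [F X L S U]
Total: 5 hits, 6 misses, 1 evictions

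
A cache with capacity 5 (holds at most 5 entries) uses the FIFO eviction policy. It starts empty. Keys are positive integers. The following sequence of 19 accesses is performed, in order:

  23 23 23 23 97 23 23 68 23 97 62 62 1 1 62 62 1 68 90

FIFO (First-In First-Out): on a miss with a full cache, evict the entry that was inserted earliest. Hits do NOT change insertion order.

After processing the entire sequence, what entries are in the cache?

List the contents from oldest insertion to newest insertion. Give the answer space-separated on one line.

FIFO simulation (capacity=5):
  1. access 23: MISS. Cache (old->new): [23]
  2. access 23: HIT. Cache (old->new): [23]
  3. access 23: HIT. Cache (old->new): [23]
  4. access 23: HIT. Cache (old->new): [23]
  5. access 97: MISS. Cache (old->new): [23 97]
  6. access 23: HIT. Cache (old->new): [23 97]
  7. access 23: HIT. Cache (old->new): [23 97]
  8. access 68: MISS. Cache (old->new): [23 97 68]
  9. access 23: HIT. Cache (old->new): [23 97 68]
  10. access 97: HIT. Cache (old->new): [23 97 68]
  11. access 62: MISS. Cache (old->new): [23 97 68 62]
  12. access 62: HIT. Cache (old->new): [23 97 68 62]
  13. access 1: MISS. Cache (old->new): [23 97 68 62 1]
  14. access 1: HIT. Cache (old->new): [23 97 68 62 1]
  15. access 62: HIT. Cache (old->new): [23 97 68 62 1]
  16. access 62: HIT. Cache (old->new): [23 97 68 62 1]
  17. access 1: HIT. Cache (old->new): [23 97 68 62 1]
  18. access 68: HIT. Cache (old->new): [23 97 68 62 1]
  19. access 90: MISS, evict 23. Cache (old->new): [97 68 62 1 90]
Total: 13 hits, 6 misses, 1 evictions

Answer: 97 68 62 1 90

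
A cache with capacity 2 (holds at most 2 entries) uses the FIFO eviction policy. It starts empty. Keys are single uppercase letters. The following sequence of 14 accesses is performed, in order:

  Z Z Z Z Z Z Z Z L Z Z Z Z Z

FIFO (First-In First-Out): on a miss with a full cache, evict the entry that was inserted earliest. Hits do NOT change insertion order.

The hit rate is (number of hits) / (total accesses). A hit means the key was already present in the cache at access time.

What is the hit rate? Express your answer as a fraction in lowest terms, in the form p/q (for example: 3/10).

FIFO simulation (capacity=2):
  1. access Z: MISS. Cache (old->new): [Z]
  2. access Z: HIT. Cache (old->new): [Z]
  3. access Z: HIT. Cache (old->new): [Z]
  4. access Z: HIT. Cache (old->new): [Z]
  5. access Z: HIT. Cache (old->new): [Z]
  6. access Z: HIT. Cache (old->new): [Z]
  7. access Z: HIT. Cache (old->new): [Z]
  8. access Z: HIT. Cache (old->new): [Z]
  9. access L: MISS. Cache (old->new): [Z L]
  10. access Z: HIT. Cache (old->new): [Z L]
  11. access Z: HIT. Cache (old->new): [Z L]
  12. access Z: HIT. Cache (old->new): [Z L]
  13. access Z: HIT. Cache (old->new): [Z L]
  14. access Z: HIT. Cache (old->new): [Z L]
Total: 12 hits, 2 misses, 0 evictions

Hit rate = 12/14 = 6/7

Answer: 6/7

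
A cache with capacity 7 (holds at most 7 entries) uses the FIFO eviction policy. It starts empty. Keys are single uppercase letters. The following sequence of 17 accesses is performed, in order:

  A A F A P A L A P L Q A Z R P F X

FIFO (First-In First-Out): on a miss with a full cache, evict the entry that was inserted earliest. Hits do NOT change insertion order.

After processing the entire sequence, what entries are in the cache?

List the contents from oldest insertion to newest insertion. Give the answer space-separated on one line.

Answer: F P L Q Z R X

Derivation:
FIFO simulation (capacity=7):
  1. access A: MISS. Cache (old->new): [A]
  2. access A: HIT. Cache (old->new): [A]
  3. access F: MISS. Cache (old->new): [A F]
  4. access A: HIT. Cache (old->new): [A F]
  5. access P: MISS. Cache (old->new): [A F P]
  6. access A: HIT. Cache (old->new): [A F P]
  7. access L: MISS. Cache (old->new): [A F P L]
  8. access A: HIT. Cache (old->new): [A F P L]
  9. access P: HIT. Cache (old->new): [A F P L]
  10. access L: HIT. Cache (old->new): [A F P L]
  11. access Q: MISS. Cache (old->new): [A F P L Q]
  12. access A: HIT. Cache (old->new): [A F P L Q]
  13. access Z: MISS. Cache (old->new): [A F P L Q Z]
  14. access R: MISS. Cache (old->new): [A F P L Q Z R]
  15. access P: HIT. Cache (old->new): [A F P L Q Z R]
  16. access F: HIT. Cache (old->new): [A F P L Q Z R]
  17. access X: MISS, evict A. Cache (old->new): [F P L Q Z R X]
Total: 9 hits, 8 misses, 1 evictions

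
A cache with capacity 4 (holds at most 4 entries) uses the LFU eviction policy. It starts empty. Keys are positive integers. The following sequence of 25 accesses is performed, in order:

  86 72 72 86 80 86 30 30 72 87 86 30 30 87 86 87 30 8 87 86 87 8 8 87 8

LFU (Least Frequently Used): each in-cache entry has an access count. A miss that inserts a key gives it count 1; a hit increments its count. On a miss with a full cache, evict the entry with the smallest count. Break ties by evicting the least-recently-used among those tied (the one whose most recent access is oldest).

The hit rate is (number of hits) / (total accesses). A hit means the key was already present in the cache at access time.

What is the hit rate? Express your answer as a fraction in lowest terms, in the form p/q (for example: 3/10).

Answer: 19/25

Derivation:
LFU simulation (capacity=4):
  1. access 86: MISS. Cache: [86(c=1)]
  2. access 72: MISS. Cache: [86(c=1) 72(c=1)]
  3. access 72: HIT, count now 2. Cache: [86(c=1) 72(c=2)]
  4. access 86: HIT, count now 2. Cache: [72(c=2) 86(c=2)]
  5. access 80: MISS. Cache: [80(c=1) 72(c=2) 86(c=2)]
  6. access 86: HIT, count now 3. Cache: [80(c=1) 72(c=2) 86(c=3)]
  7. access 30: MISS. Cache: [80(c=1) 30(c=1) 72(c=2) 86(c=3)]
  8. access 30: HIT, count now 2. Cache: [80(c=1) 72(c=2) 30(c=2) 86(c=3)]
  9. access 72: HIT, count now 3. Cache: [80(c=1) 30(c=2) 86(c=3) 72(c=3)]
  10. access 87: MISS, evict 80(c=1). Cache: [87(c=1) 30(c=2) 86(c=3) 72(c=3)]
  11. access 86: HIT, count now 4. Cache: [87(c=1) 30(c=2) 72(c=3) 86(c=4)]
  12. access 30: HIT, count now 3. Cache: [87(c=1) 72(c=3) 30(c=3) 86(c=4)]
  13. access 30: HIT, count now 4. Cache: [87(c=1) 72(c=3) 86(c=4) 30(c=4)]
  14. access 87: HIT, count now 2. Cache: [87(c=2) 72(c=3) 86(c=4) 30(c=4)]
  15. access 86: HIT, count now 5. Cache: [87(c=2) 72(c=3) 30(c=4) 86(c=5)]
  16. access 87: HIT, count now 3. Cache: [72(c=3) 87(c=3) 30(c=4) 86(c=5)]
  17. access 30: HIT, count now 5. Cache: [72(c=3) 87(c=3) 86(c=5) 30(c=5)]
  18. access 8: MISS, evict 72(c=3). Cache: [8(c=1) 87(c=3) 86(c=5) 30(c=5)]
  19. access 87: HIT, count now 4. Cache: [8(c=1) 87(c=4) 86(c=5) 30(c=5)]
  20. access 86: HIT, count now 6. Cache: [8(c=1) 87(c=4) 30(c=5) 86(c=6)]
  21. access 87: HIT, count now 5. Cache: [8(c=1) 30(c=5) 87(c=5) 86(c=6)]
  22. access 8: HIT, count now 2. Cache: [8(c=2) 30(c=5) 87(c=5) 86(c=6)]
  23. access 8: HIT, count now 3. Cache: [8(c=3) 30(c=5) 87(c=5) 86(c=6)]
  24. access 87: HIT, count now 6. Cache: [8(c=3) 30(c=5) 86(c=6) 87(c=6)]
  25. access 8: HIT, count now 4. Cache: [8(c=4) 30(c=5) 86(c=6) 87(c=6)]
Total: 19 hits, 6 misses, 2 evictions

Hit rate = 19/25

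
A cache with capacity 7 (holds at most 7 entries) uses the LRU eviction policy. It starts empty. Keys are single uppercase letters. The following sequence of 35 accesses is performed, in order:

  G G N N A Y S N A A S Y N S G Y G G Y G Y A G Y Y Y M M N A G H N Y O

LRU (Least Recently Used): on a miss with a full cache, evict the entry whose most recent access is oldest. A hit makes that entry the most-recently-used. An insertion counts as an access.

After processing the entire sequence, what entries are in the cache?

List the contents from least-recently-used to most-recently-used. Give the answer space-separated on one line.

LRU simulation (capacity=7):
  1. access G: MISS. Cache (LRU->MRU): [G]
  2. access G: HIT. Cache (LRU->MRU): [G]
  3. access N: MISS. Cache (LRU->MRU): [G N]
  4. access N: HIT. Cache (LRU->MRU): [G N]
  5. access A: MISS. Cache (LRU->MRU): [G N A]
  6. access Y: MISS. Cache (LRU->MRU): [G N A Y]
  7. access S: MISS. Cache (LRU->MRU): [G N A Y S]
  8. access N: HIT. Cache (LRU->MRU): [G A Y S N]
  9. access A: HIT. Cache (LRU->MRU): [G Y S N A]
  10. access A: HIT. Cache (LRU->MRU): [G Y S N A]
  11. access S: HIT. Cache (LRU->MRU): [G Y N A S]
  12. access Y: HIT. Cache (LRU->MRU): [G N A S Y]
  13. access N: HIT. Cache (LRU->MRU): [G A S Y N]
  14. access S: HIT. Cache (LRU->MRU): [G A Y N S]
  15. access G: HIT. Cache (LRU->MRU): [A Y N S G]
  16. access Y: HIT. Cache (LRU->MRU): [A N S G Y]
  17. access G: HIT. Cache (LRU->MRU): [A N S Y G]
  18. access G: HIT. Cache (LRU->MRU): [A N S Y G]
  19. access Y: HIT. Cache (LRU->MRU): [A N S G Y]
  20. access G: HIT. Cache (LRU->MRU): [A N S Y G]
  21. access Y: HIT. Cache (LRU->MRU): [A N S G Y]
  22. access A: HIT. Cache (LRU->MRU): [N S G Y A]
  23. access G: HIT. Cache (LRU->MRU): [N S Y A G]
  24. access Y: HIT. Cache (LRU->MRU): [N S A G Y]
  25. access Y: HIT. Cache (LRU->MRU): [N S A G Y]
  26. access Y: HIT. Cache (LRU->MRU): [N S A G Y]
  27. access M: MISS. Cache (LRU->MRU): [N S A G Y M]
  28. access M: HIT. Cache (LRU->MRU): [N S A G Y M]
  29. access N: HIT. Cache (LRU->MRU): [S A G Y M N]
  30. access A: HIT. Cache (LRU->MRU): [S G Y M N A]
  31. access G: HIT. Cache (LRU->MRU): [S Y M N A G]
  32. access H: MISS. Cache (LRU->MRU): [S Y M N A G H]
  33. access N: HIT. Cache (LRU->MRU): [S Y M A G H N]
  34. access Y: HIT. Cache (LRU->MRU): [S M A G H N Y]
  35. access O: MISS, evict S. Cache (LRU->MRU): [M A G H N Y O]
Total: 27 hits, 8 misses, 1 evictions

Answer: M A G H N Y O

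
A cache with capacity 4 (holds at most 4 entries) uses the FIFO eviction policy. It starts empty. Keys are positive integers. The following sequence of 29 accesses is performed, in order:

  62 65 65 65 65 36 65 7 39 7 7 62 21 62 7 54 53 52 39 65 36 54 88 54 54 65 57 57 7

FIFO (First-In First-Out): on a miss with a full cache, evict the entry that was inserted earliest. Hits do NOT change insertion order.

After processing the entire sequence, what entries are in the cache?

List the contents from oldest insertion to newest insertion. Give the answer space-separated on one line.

FIFO simulation (capacity=4):
  1. access 62: MISS. Cache (old->new): [62]
  2. access 65: MISS. Cache (old->new): [62 65]
  3. access 65: HIT. Cache (old->new): [62 65]
  4. access 65: HIT. Cache (old->new): [62 65]
  5. access 65: HIT. Cache (old->new): [62 65]
  6. access 36: MISS. Cache (old->new): [62 65 36]
  7. access 65: HIT. Cache (old->new): [62 65 36]
  8. access 7: MISS. Cache (old->new): [62 65 36 7]
  9. access 39: MISS, evict 62. Cache (old->new): [65 36 7 39]
  10. access 7: HIT. Cache (old->new): [65 36 7 39]
  11. access 7: HIT. Cache (old->new): [65 36 7 39]
  12. access 62: MISS, evict 65. Cache (old->new): [36 7 39 62]
  13. access 21: MISS, evict 36. Cache (old->new): [7 39 62 21]
  14. access 62: HIT. Cache (old->new): [7 39 62 21]
  15. access 7: HIT. Cache (old->new): [7 39 62 21]
  16. access 54: MISS, evict 7. Cache (old->new): [39 62 21 54]
  17. access 53: MISS, evict 39. Cache (old->new): [62 21 54 53]
  18. access 52: MISS, evict 62. Cache (old->new): [21 54 53 52]
  19. access 39: MISS, evict 21. Cache (old->new): [54 53 52 39]
  20. access 65: MISS, evict 54. Cache (old->new): [53 52 39 65]
  21. access 36: MISS, evict 53. Cache (old->new): [52 39 65 36]
  22. access 54: MISS, evict 52. Cache (old->new): [39 65 36 54]
  23. access 88: MISS, evict 39. Cache (old->new): [65 36 54 88]
  24. access 54: HIT. Cache (old->new): [65 36 54 88]
  25. access 54: HIT. Cache (old->new): [65 36 54 88]
  26. access 65: HIT. Cache (old->new): [65 36 54 88]
  27. access 57: MISS, evict 65. Cache (old->new): [36 54 88 57]
  28. access 57: HIT. Cache (old->new): [36 54 88 57]
  29. access 7: MISS, evict 36. Cache (old->new): [54 88 57 7]
Total: 12 hits, 17 misses, 13 evictions

Answer: 54 88 57 7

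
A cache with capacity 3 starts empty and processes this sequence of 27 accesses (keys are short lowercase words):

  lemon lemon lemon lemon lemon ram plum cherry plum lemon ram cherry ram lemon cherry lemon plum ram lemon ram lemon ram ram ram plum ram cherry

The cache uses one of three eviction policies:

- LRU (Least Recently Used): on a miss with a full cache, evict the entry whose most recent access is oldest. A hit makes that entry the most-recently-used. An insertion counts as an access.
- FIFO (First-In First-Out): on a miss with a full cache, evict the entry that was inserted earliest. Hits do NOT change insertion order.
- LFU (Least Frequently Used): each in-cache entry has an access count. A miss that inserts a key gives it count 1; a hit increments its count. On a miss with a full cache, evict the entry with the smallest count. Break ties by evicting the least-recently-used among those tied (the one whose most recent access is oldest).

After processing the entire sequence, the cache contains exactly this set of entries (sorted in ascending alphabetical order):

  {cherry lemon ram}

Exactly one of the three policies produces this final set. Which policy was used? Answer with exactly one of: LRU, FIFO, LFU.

Answer: LFU

Derivation:
Simulating under each policy and comparing final sets:
  LRU: final set = {cherry plum ram} -> differs
  FIFO: final set = {cherry plum ram} -> differs
  LFU: final set = {cherry lemon ram} -> MATCHES target
Only LFU produces the target set.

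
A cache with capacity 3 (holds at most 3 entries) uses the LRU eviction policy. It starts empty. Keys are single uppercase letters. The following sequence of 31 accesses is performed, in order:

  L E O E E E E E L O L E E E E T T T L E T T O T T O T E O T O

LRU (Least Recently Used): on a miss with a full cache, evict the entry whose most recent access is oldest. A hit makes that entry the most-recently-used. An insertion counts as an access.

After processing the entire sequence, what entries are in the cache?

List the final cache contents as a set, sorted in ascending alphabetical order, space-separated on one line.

LRU simulation (capacity=3):
  1. access L: MISS. Cache (LRU->MRU): [L]
  2. access E: MISS. Cache (LRU->MRU): [L E]
  3. access O: MISS. Cache (LRU->MRU): [L E O]
  4. access E: HIT. Cache (LRU->MRU): [L O E]
  5. access E: HIT. Cache (LRU->MRU): [L O E]
  6. access E: HIT. Cache (LRU->MRU): [L O E]
  7. access E: HIT. Cache (LRU->MRU): [L O E]
  8. access E: HIT. Cache (LRU->MRU): [L O E]
  9. access L: HIT. Cache (LRU->MRU): [O E L]
  10. access O: HIT. Cache (LRU->MRU): [E L O]
  11. access L: HIT. Cache (LRU->MRU): [E O L]
  12. access E: HIT. Cache (LRU->MRU): [O L E]
  13. access E: HIT. Cache (LRU->MRU): [O L E]
  14. access E: HIT. Cache (LRU->MRU): [O L E]
  15. access E: HIT. Cache (LRU->MRU): [O L E]
  16. access T: MISS, evict O. Cache (LRU->MRU): [L E T]
  17. access T: HIT. Cache (LRU->MRU): [L E T]
  18. access T: HIT. Cache (LRU->MRU): [L E T]
  19. access L: HIT. Cache (LRU->MRU): [E T L]
  20. access E: HIT. Cache (LRU->MRU): [T L E]
  21. access T: HIT. Cache (LRU->MRU): [L E T]
  22. access T: HIT. Cache (LRU->MRU): [L E T]
  23. access O: MISS, evict L. Cache (LRU->MRU): [E T O]
  24. access T: HIT. Cache (LRU->MRU): [E O T]
  25. access T: HIT. Cache (LRU->MRU): [E O T]
  26. access O: HIT. Cache (LRU->MRU): [E T O]
  27. access T: HIT. Cache (LRU->MRU): [E O T]
  28. access E: HIT. Cache (LRU->MRU): [O T E]
  29. access O: HIT. Cache (LRU->MRU): [T E O]
  30. access T: HIT. Cache (LRU->MRU): [E O T]
  31. access O: HIT. Cache (LRU->MRU): [E T O]
Total: 26 hits, 5 misses, 2 evictions

Answer: E O T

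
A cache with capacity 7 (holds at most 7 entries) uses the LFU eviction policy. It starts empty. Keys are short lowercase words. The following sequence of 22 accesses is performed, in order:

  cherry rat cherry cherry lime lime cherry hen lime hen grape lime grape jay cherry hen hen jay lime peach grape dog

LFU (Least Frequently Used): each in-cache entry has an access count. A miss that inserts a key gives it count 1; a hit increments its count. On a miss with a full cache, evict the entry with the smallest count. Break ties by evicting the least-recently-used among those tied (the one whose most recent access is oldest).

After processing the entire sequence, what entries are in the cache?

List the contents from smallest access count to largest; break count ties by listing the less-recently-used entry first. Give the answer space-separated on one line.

LFU simulation (capacity=7):
  1. access cherry: MISS. Cache: [cherry(c=1)]
  2. access rat: MISS. Cache: [cherry(c=1) rat(c=1)]
  3. access cherry: HIT, count now 2. Cache: [rat(c=1) cherry(c=2)]
  4. access cherry: HIT, count now 3. Cache: [rat(c=1) cherry(c=3)]
  5. access lime: MISS. Cache: [rat(c=1) lime(c=1) cherry(c=3)]
  6. access lime: HIT, count now 2. Cache: [rat(c=1) lime(c=2) cherry(c=3)]
  7. access cherry: HIT, count now 4. Cache: [rat(c=1) lime(c=2) cherry(c=4)]
  8. access hen: MISS. Cache: [rat(c=1) hen(c=1) lime(c=2) cherry(c=4)]
  9. access lime: HIT, count now 3. Cache: [rat(c=1) hen(c=1) lime(c=3) cherry(c=4)]
  10. access hen: HIT, count now 2. Cache: [rat(c=1) hen(c=2) lime(c=3) cherry(c=4)]
  11. access grape: MISS. Cache: [rat(c=1) grape(c=1) hen(c=2) lime(c=3) cherry(c=4)]
  12. access lime: HIT, count now 4. Cache: [rat(c=1) grape(c=1) hen(c=2) cherry(c=4) lime(c=4)]
  13. access grape: HIT, count now 2. Cache: [rat(c=1) hen(c=2) grape(c=2) cherry(c=4) lime(c=4)]
  14. access jay: MISS. Cache: [rat(c=1) jay(c=1) hen(c=2) grape(c=2) cherry(c=4) lime(c=4)]
  15. access cherry: HIT, count now 5. Cache: [rat(c=1) jay(c=1) hen(c=2) grape(c=2) lime(c=4) cherry(c=5)]
  16. access hen: HIT, count now 3. Cache: [rat(c=1) jay(c=1) grape(c=2) hen(c=3) lime(c=4) cherry(c=5)]
  17. access hen: HIT, count now 4. Cache: [rat(c=1) jay(c=1) grape(c=2) lime(c=4) hen(c=4) cherry(c=5)]
  18. access jay: HIT, count now 2. Cache: [rat(c=1) grape(c=2) jay(c=2) lime(c=4) hen(c=4) cherry(c=5)]
  19. access lime: HIT, count now 5. Cache: [rat(c=1) grape(c=2) jay(c=2) hen(c=4) cherry(c=5) lime(c=5)]
  20. access peach: MISS. Cache: [rat(c=1) peach(c=1) grape(c=2) jay(c=2) hen(c=4) cherry(c=5) lime(c=5)]
  21. access grape: HIT, count now 3. Cache: [rat(c=1) peach(c=1) jay(c=2) grape(c=3) hen(c=4) cherry(c=5) lime(c=5)]
  22. access dog: MISS, evict rat(c=1). Cache: [peach(c=1) dog(c=1) jay(c=2) grape(c=3) hen(c=4) cherry(c=5) lime(c=5)]
Total: 14 hits, 8 misses, 1 evictions

Answer: peach dog jay grape hen cherry lime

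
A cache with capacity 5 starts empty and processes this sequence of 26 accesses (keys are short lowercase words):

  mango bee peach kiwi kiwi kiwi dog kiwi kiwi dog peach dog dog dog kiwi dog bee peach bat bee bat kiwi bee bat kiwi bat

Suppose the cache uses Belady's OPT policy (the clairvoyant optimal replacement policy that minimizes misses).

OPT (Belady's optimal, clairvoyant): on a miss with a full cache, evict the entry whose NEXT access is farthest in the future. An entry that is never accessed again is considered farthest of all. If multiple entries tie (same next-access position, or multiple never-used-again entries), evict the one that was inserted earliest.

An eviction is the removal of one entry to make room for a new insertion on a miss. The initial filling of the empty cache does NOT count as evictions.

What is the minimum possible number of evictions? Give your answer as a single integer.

Answer: 1

Derivation:
OPT (Belady) simulation (capacity=5):
  1. access mango: MISS. Cache: [mango]
  2. access bee: MISS. Cache: [mango bee]
  3. access peach: MISS. Cache: [mango bee peach]
  4. access kiwi: MISS. Cache: [mango bee peach kiwi]
  5. access kiwi: HIT. Next use of kiwi: step 6. Cache: [mango bee peach kiwi]
  6. access kiwi: HIT. Next use of kiwi: step 8. Cache: [mango bee peach kiwi]
  7. access dog: MISS. Cache: [mango bee peach kiwi dog]
  8. access kiwi: HIT. Next use of kiwi: step 9. Cache: [mango bee peach kiwi dog]
  9. access kiwi: HIT. Next use of kiwi: step 15. Cache: [mango bee peach kiwi dog]
  10. access dog: HIT. Next use of dog: step 12. Cache: [mango bee peach kiwi dog]
  11. access peach: HIT. Next use of peach: step 18. Cache: [mango bee peach kiwi dog]
  12. access dog: HIT. Next use of dog: step 13. Cache: [mango bee peach kiwi dog]
  13. access dog: HIT. Next use of dog: step 14. Cache: [mango bee peach kiwi dog]
  14. access dog: HIT. Next use of dog: step 16. Cache: [mango bee peach kiwi dog]
  15. access kiwi: HIT. Next use of kiwi: step 22. Cache: [mango bee peach kiwi dog]
  16. access dog: HIT. Next use of dog: never. Cache: [mango bee peach kiwi dog]
  17. access bee: HIT. Next use of bee: step 20. Cache: [mango bee peach kiwi dog]
  18. access peach: HIT. Next use of peach: never. Cache: [mango bee peach kiwi dog]
  19. access bat: MISS, evict mango (next use: never). Cache: [bee peach kiwi dog bat]
  20. access bee: HIT. Next use of bee: step 23. Cache: [bee peach kiwi dog bat]
  21. access bat: HIT. Next use of bat: step 24. Cache: [bee peach kiwi dog bat]
  22. access kiwi: HIT. Next use of kiwi: step 25. Cache: [bee peach kiwi dog bat]
  23. access bee: HIT. Next use of bee: never. Cache: [bee peach kiwi dog bat]
  24. access bat: HIT. Next use of bat: step 26. Cache: [bee peach kiwi dog bat]
  25. access kiwi: HIT. Next use of kiwi: never. Cache: [bee peach kiwi dog bat]
  26. access bat: HIT. Next use of bat: never. Cache: [bee peach kiwi dog bat]
Total: 20 hits, 6 misses, 1 evictions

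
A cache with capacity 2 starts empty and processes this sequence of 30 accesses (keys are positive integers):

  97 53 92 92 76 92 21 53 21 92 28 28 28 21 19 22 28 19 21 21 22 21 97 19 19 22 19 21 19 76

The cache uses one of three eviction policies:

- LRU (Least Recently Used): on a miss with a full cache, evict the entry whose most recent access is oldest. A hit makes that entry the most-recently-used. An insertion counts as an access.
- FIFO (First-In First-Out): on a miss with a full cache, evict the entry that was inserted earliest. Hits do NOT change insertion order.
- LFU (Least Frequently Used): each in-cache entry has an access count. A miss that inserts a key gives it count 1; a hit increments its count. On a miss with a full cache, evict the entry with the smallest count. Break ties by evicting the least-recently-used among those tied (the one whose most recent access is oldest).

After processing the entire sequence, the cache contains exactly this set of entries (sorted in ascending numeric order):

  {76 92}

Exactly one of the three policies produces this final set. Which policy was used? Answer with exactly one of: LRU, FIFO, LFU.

Answer: LFU

Derivation:
Simulating under each policy and comparing final sets:
  LRU: final set = {19 76} -> differs
  FIFO: final set = {19 76} -> differs
  LFU: final set = {76 92} -> MATCHES target
Only LFU produces the target set.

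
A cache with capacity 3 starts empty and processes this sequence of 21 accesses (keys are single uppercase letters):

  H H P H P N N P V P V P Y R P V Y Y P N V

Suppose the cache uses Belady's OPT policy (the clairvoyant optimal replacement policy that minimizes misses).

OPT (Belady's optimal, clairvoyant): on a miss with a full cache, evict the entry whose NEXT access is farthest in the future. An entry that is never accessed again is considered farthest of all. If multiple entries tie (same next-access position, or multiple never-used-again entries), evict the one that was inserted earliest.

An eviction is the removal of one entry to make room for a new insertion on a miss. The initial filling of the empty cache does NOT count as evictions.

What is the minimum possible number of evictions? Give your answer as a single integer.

OPT (Belady) simulation (capacity=3):
  1. access H: MISS. Cache: [H]
  2. access H: HIT. Next use of H: step 4. Cache: [H]
  3. access P: MISS. Cache: [H P]
  4. access H: HIT. Next use of H: never. Cache: [H P]
  5. access P: HIT. Next use of P: step 8. Cache: [H P]
  6. access N: MISS. Cache: [H P N]
  7. access N: HIT. Next use of N: step 20. Cache: [H P N]
  8. access P: HIT. Next use of P: step 10. Cache: [H P N]
  9. access V: MISS, evict H (next use: never). Cache: [P N V]
  10. access P: HIT. Next use of P: step 12. Cache: [P N V]
  11. access V: HIT. Next use of V: step 16. Cache: [P N V]
  12. access P: HIT. Next use of P: step 15. Cache: [P N V]
  13. access Y: MISS, evict N (next use: step 20). Cache: [P V Y]
  14. access R: MISS, evict Y (next use: step 17). Cache: [P V R]
  15. access P: HIT. Next use of P: step 19. Cache: [P V R]
  16. access V: HIT. Next use of V: step 21. Cache: [P V R]
  17. access Y: MISS, evict R (next use: never). Cache: [P V Y]
  18. access Y: HIT. Next use of Y: never. Cache: [P V Y]
  19. access P: HIT. Next use of P: never. Cache: [P V Y]
  20. access N: MISS, evict P (next use: never). Cache: [V Y N]
  21. access V: HIT. Next use of V: never. Cache: [V Y N]
Total: 13 hits, 8 misses, 5 evictions

Answer: 5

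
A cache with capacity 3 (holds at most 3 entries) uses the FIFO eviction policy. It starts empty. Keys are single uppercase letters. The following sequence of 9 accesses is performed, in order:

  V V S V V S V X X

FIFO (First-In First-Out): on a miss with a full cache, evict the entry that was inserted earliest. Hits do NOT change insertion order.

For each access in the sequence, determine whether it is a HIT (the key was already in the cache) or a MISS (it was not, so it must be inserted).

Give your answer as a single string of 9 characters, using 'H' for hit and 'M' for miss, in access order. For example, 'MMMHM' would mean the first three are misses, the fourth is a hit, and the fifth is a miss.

Answer: MHMHHHHMH

Derivation:
FIFO simulation (capacity=3):
  1. access V: MISS. Cache (old->new): [V]
  2. access V: HIT. Cache (old->new): [V]
  3. access S: MISS. Cache (old->new): [V S]
  4. access V: HIT. Cache (old->new): [V S]
  5. access V: HIT. Cache (old->new): [V S]
  6. access S: HIT. Cache (old->new): [V S]
  7. access V: HIT. Cache (old->new): [V S]
  8. access X: MISS. Cache (old->new): [V S X]
  9. access X: HIT. Cache (old->new): [V S X]
Total: 6 hits, 3 misses, 0 evictions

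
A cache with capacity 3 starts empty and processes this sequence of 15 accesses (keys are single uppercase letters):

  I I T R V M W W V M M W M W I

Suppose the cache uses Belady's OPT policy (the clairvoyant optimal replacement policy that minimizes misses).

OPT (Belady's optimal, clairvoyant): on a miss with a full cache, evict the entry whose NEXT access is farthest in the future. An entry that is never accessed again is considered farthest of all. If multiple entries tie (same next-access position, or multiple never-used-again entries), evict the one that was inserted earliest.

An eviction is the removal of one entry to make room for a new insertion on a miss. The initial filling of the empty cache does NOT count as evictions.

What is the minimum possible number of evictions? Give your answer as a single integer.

Answer: 4

Derivation:
OPT (Belady) simulation (capacity=3):
  1. access I: MISS. Cache: [I]
  2. access I: HIT. Next use of I: step 15. Cache: [I]
  3. access T: MISS. Cache: [I T]
  4. access R: MISS. Cache: [I T R]
  5. access V: MISS, evict T (next use: never). Cache: [I R V]
  6. access M: MISS, evict R (next use: never). Cache: [I V M]
  7. access W: MISS, evict I (next use: step 15). Cache: [V M W]
  8. access W: HIT. Next use of W: step 12. Cache: [V M W]
  9. access V: HIT. Next use of V: never. Cache: [V M W]
  10. access M: HIT. Next use of M: step 11. Cache: [V M W]
  11. access M: HIT. Next use of M: step 13. Cache: [V M W]
  12. access W: HIT. Next use of W: step 14. Cache: [V M W]
  13. access M: HIT. Next use of M: never. Cache: [V M W]
  14. access W: HIT. Next use of W: never. Cache: [V M W]
  15. access I: MISS, evict V (next use: never). Cache: [M W I]
Total: 8 hits, 7 misses, 4 evictions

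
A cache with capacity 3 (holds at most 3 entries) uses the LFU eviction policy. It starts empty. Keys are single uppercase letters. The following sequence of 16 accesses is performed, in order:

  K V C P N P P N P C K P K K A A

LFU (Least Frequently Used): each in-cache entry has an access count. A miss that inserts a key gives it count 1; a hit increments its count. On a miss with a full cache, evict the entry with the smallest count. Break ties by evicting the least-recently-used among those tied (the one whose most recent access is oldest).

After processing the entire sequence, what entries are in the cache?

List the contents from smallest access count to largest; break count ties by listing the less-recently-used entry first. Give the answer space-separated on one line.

LFU simulation (capacity=3):
  1. access K: MISS. Cache: [K(c=1)]
  2. access V: MISS. Cache: [K(c=1) V(c=1)]
  3. access C: MISS. Cache: [K(c=1) V(c=1) C(c=1)]
  4. access P: MISS, evict K(c=1). Cache: [V(c=1) C(c=1) P(c=1)]
  5. access N: MISS, evict V(c=1). Cache: [C(c=1) P(c=1) N(c=1)]
  6. access P: HIT, count now 2. Cache: [C(c=1) N(c=1) P(c=2)]
  7. access P: HIT, count now 3. Cache: [C(c=1) N(c=1) P(c=3)]
  8. access N: HIT, count now 2. Cache: [C(c=1) N(c=2) P(c=3)]
  9. access P: HIT, count now 4. Cache: [C(c=1) N(c=2) P(c=4)]
  10. access C: HIT, count now 2. Cache: [N(c=2) C(c=2) P(c=4)]
  11. access K: MISS, evict N(c=2). Cache: [K(c=1) C(c=2) P(c=4)]
  12. access P: HIT, count now 5. Cache: [K(c=1) C(c=2) P(c=5)]
  13. access K: HIT, count now 2. Cache: [C(c=2) K(c=2) P(c=5)]
  14. access K: HIT, count now 3. Cache: [C(c=2) K(c=3) P(c=5)]
  15. access A: MISS, evict C(c=2). Cache: [A(c=1) K(c=3) P(c=5)]
  16. access A: HIT, count now 2. Cache: [A(c=2) K(c=3) P(c=5)]
Total: 9 hits, 7 misses, 4 evictions

Answer: A K P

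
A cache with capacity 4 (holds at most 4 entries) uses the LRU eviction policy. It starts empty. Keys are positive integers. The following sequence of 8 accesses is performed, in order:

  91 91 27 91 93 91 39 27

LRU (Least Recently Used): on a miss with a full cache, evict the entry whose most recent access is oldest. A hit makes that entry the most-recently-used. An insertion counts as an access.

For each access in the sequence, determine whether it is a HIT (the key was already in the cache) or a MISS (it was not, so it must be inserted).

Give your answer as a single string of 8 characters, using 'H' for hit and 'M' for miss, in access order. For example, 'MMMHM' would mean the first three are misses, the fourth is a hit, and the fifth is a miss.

Answer: MHMHMHMH

Derivation:
LRU simulation (capacity=4):
  1. access 91: MISS. Cache (LRU->MRU): [91]
  2. access 91: HIT. Cache (LRU->MRU): [91]
  3. access 27: MISS. Cache (LRU->MRU): [91 27]
  4. access 91: HIT. Cache (LRU->MRU): [27 91]
  5. access 93: MISS. Cache (LRU->MRU): [27 91 93]
  6. access 91: HIT. Cache (LRU->MRU): [27 93 91]
  7. access 39: MISS. Cache (LRU->MRU): [27 93 91 39]
  8. access 27: HIT. Cache (LRU->MRU): [93 91 39 27]
Total: 4 hits, 4 misses, 0 evictions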